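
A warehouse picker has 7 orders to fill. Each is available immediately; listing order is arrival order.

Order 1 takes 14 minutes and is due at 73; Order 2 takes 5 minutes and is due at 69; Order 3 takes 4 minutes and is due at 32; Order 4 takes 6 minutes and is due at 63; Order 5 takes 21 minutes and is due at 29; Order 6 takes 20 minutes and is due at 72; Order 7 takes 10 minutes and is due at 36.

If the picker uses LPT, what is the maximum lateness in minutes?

LPT (decreasing processing time): Order 5 Order 6 Order 1 Order 7 Order 4 Order 2 Order 3.
Order 5: 0→21, due 29, lateness -8
Order 6: 21→41, due 72, lateness -31
Order 1: 41→55, due 73, lateness -18
Order 7: 55→65, due 36, lateness 29
Order 4: 65→71, due 63, lateness 8
Order 2: 71→76, due 69, lateness 7
Order 3: 76→80, due 32, lateness 48
Maximum = 48.

48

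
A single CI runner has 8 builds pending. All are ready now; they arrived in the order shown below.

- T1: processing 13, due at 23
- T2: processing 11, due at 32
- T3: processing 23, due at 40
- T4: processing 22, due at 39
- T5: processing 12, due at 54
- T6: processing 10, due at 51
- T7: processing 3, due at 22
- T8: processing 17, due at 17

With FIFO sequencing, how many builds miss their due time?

6

FIFO (arrival order): T1 T2 T3 T4 T5 T6 T7 T8.
T1: 0→13, due 23, tardiness 0
T2: 13→24, due 32, tardiness 0
T3: 24→47, due 40, tardiness 7
T4: 47→69, due 39, tardiness 30
T5: 69→81, due 54, tardiness 27
T6: 81→91, due 51, tardiness 40
T7: 91→94, due 22, tardiness 72
T8: 94→111, due 17, tardiness 94
Late builds: 6.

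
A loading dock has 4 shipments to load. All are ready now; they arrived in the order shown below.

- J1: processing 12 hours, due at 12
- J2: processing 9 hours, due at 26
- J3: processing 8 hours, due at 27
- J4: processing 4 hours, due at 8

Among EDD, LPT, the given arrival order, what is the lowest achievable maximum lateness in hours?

6

EDD (increasing due date): J4 J1 J2 J3.
J4: 0→4, due 8, lateness -4
J1: 4→16, due 12, lateness 4
J2: 16→25, due 26, lateness -1
J3: 25→33, due 27, lateness 6
Maximum = 6.
LPT (decreasing processing time): J1 J2 J3 J4.
J1: 0→12, due 12, lateness 0
J2: 12→21, due 26, lateness -5
J3: 21→29, due 27, lateness 2
J4: 29→33, due 8, lateness 25
Maximum = 25.
FIFO (arrival order): J1 J2 J3 J4.
J1: 0→12, due 12, lateness 0
J2: 12→21, due 26, lateness -5
J3: 21→29, due 27, lateness 2
J4: 29→33, due 8, lateness 25
Maximum = 25.
EDD 6, LPT 25, FIFO 25 → minimum 6.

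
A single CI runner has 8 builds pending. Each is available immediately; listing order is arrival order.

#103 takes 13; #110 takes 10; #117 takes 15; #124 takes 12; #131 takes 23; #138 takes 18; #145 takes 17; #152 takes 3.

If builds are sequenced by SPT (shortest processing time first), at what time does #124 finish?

SPT (increasing processing time): #152 #110 #124 #103 #117 #145 #138 #131.
#152: 0→3
#110: 3→13
#124: 13→25

25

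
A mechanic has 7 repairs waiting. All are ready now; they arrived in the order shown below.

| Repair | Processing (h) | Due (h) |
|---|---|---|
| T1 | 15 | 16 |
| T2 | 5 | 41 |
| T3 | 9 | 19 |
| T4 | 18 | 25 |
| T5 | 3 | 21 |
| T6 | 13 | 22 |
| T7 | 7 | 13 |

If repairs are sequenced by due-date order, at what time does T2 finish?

EDD (increasing due date): T7 T1 T3 T5 T6 T4 T2.
T7: 0→7
T1: 7→22
T3: 22→31
T5: 31→34
T6: 34→47
T4: 47→65
T2: 65→70

70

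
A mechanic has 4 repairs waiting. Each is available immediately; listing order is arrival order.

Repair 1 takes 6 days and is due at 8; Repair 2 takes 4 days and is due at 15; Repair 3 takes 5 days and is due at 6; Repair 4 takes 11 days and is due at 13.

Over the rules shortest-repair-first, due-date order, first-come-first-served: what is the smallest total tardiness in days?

22

SPT (increasing processing time): Repair 2 Repair 3 Repair 1 Repair 4.
Repair 2: 0→4, due 15, tardiness 0
Repair 3: 4→9, due 6, tardiness 3
Repair 1: 9→15, due 8, tardiness 7
Repair 4: 15→26, due 13, tardiness 13
Sum = 0+3+7+13 = 23.
EDD (increasing due date): Repair 3 Repair 1 Repair 4 Repair 2.
Repair 3: 0→5, due 6, tardiness 0
Repair 1: 5→11, due 8, tardiness 3
Repair 4: 11→22, due 13, tardiness 9
Repair 2: 22→26, due 15, tardiness 11
Sum = 0+3+9+11 = 23.
FIFO (arrival order): Repair 1 Repair 2 Repair 3 Repair 4.
Repair 1: 0→6, due 8, tardiness 0
Repair 2: 6→10, due 15, tardiness 0
Repair 3: 10→15, due 6, tardiness 9
Repair 4: 15→26, due 13, tardiness 13
Sum = 0+0+9+13 = 22.
SPT 23, EDD 23, FIFO 22 → minimum 22.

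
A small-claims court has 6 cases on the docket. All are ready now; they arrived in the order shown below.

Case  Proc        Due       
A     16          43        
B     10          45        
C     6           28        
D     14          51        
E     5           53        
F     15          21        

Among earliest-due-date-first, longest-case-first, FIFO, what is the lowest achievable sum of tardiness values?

EDD (increasing due date): F C A B D E.
F: 0→15, due 21, tardiness 0
C: 15→21, due 28, tardiness 0
A: 21→37, due 43, tardiness 0
B: 37→47, due 45, tardiness 2
D: 47→61, due 51, tardiness 10
E: 61→66, due 53, tardiness 13
Sum = 0+0+0+2+10+13 = 25.
LPT (decreasing processing time): A F D B C E.
A: 0→16, due 43, tardiness 0
F: 16→31, due 21, tardiness 10
D: 31→45, due 51, tardiness 0
B: 45→55, due 45, tardiness 10
C: 55→61, due 28, tardiness 33
E: 61→66, due 53, tardiness 13
Sum = 0+10+0+10+33+13 = 66.
FIFO (arrival order): A B C D E F.
A: 0→16, due 43, tardiness 0
B: 16→26, due 45, tardiness 0
C: 26→32, due 28, tardiness 4
D: 32→46, due 51, tardiness 0
E: 46→51, due 53, tardiness 0
F: 51→66, due 21, tardiness 45
Sum = 0+0+4+0+0+45 = 49.
EDD 25, LPT 66, FIFO 49 → minimum 25.

25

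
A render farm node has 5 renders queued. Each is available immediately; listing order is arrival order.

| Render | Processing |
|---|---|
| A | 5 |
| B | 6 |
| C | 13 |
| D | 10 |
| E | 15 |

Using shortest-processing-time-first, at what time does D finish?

21

SPT (increasing processing time): A B D C E.
A: 0→5
B: 5→11
D: 11→21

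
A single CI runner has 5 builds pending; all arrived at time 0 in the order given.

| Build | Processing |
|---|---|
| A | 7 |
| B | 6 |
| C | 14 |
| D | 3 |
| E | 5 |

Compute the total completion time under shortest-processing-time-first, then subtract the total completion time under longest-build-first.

-48

SPT (increasing processing time): D E B A C.
D: 0→3
E: 3→8
B: 8→14
A: 14→21
C: 21→35
Sum = 3+8+14+21+35 = 81.
LPT (decreasing processing time): C A B E D.
C: 0→14
A: 14→21
B: 21→27
E: 27→32
D: 32→35
Sum = 14+21+27+32+35 = 129.
Difference = 81 − 129 = -48.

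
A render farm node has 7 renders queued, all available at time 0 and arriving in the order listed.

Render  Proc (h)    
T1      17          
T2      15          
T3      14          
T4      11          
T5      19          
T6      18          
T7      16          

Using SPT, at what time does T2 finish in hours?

SPT (increasing processing time): T4 T3 T2 T7 T1 T6 T5.
T4: 0→11
T3: 11→25
T2: 25→40

40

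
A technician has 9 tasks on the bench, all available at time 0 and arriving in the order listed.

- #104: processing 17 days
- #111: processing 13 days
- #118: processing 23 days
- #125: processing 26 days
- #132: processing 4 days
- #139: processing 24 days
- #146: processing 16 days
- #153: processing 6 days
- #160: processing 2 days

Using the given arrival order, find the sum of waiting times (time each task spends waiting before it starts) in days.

FIFO (arrival order): #104 #111 #118 #125 #132 #139 #146 #153 #160.
#104: waits 0, runs 0→17
#111: waits 17, runs 17→30
#118: waits 30, runs 30→53
#125: waits 53, runs 53→79
#132: waits 79, runs 79→83
#139: waits 83, runs 83→107
#146: waits 107, runs 107→123
#153: waits 123, runs 123→129
#160: waits 129, runs 129→131
Sum = 0+17+30+53+79+83+107+123+129 = 621.

621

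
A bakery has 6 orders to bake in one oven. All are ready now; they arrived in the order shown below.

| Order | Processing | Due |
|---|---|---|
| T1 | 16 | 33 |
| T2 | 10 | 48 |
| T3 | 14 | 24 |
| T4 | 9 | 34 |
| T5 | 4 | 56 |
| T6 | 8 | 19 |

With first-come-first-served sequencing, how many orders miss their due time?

3

FIFO (arrival order): T1 T2 T3 T4 T5 T6.
T1: 0→16, due 33, tardiness 0
T2: 16→26, due 48, tardiness 0
T3: 26→40, due 24, tardiness 16
T4: 40→49, due 34, tardiness 15
T5: 49→53, due 56, tardiness 0
T6: 53→61, due 19, tardiness 42
Late orders: 3.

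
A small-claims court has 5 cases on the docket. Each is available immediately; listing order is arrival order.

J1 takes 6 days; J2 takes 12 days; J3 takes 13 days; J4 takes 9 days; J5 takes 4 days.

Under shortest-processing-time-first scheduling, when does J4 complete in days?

SPT (increasing processing time): J5 J1 J4 J2 J3.
J5: 0→4
J1: 4→10
J4: 10→19

19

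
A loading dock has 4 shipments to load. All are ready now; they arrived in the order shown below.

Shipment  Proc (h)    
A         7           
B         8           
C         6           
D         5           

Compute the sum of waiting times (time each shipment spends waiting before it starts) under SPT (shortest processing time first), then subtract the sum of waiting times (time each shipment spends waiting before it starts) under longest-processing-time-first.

-10

SPT (increasing processing time): D C A B.
D: waits 0, runs 0→5
C: waits 5, runs 5→11
A: waits 11, runs 11→18
B: waits 18, runs 18→26
Sum = 0+5+11+18 = 34.
LPT (decreasing processing time): B A C D.
B: waits 0, runs 0→8
A: waits 8, runs 8→15
C: waits 15, runs 15→21
D: waits 21, runs 21→26
Sum = 0+8+15+21 = 44.
Difference = 34 − 44 = -10.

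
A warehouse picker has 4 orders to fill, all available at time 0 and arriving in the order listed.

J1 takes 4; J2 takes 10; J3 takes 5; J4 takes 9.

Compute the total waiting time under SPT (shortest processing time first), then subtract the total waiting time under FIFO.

-6

SPT (increasing processing time): J1 J3 J4 J2.
J1: waits 0, runs 0→4
J3: waits 4, runs 4→9
J4: waits 9, runs 9→18
J2: waits 18, runs 18→28
Sum = 0+4+9+18 = 31.
FIFO (arrival order): J1 J2 J3 J4.
J1: waits 0, runs 0→4
J2: waits 4, runs 4→14
J3: waits 14, runs 14→19
J4: waits 19, runs 19→28
Sum = 0+4+14+19 = 37.
Difference = 31 − 37 = -6.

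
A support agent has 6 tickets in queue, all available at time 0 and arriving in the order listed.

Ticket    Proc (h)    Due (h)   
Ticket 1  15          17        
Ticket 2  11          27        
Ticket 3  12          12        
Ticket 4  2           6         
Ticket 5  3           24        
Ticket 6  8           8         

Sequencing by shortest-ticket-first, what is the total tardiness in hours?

SPT (increasing processing time): Ticket 4 Ticket 5 Ticket 6 Ticket 2 Ticket 3 Ticket 1.
Ticket 4: 0→2, due 6, tardiness 0
Ticket 5: 2→5, due 24, tardiness 0
Ticket 6: 5→13, due 8, tardiness 5
Ticket 2: 13→24, due 27, tardiness 0
Ticket 3: 24→36, due 12, tardiness 24
Ticket 1: 36→51, due 17, tardiness 34
Sum = 0+0+5+0+24+34 = 63.

63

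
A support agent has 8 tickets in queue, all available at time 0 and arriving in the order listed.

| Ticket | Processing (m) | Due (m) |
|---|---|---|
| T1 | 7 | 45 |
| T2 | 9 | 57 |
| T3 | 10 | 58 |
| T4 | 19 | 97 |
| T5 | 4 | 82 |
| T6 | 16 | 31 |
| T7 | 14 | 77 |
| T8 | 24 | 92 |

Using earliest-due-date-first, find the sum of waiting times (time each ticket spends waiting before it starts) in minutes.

313

EDD (increasing due date): T6 T1 T2 T3 T7 T5 T8 T4.
T6: waits 0, runs 0→16
T1: waits 16, runs 16→23
T2: waits 23, runs 23→32
T3: waits 32, runs 32→42
T7: waits 42, runs 42→56
T5: waits 56, runs 56→60
T8: waits 60, runs 60→84
T4: waits 84, runs 84→103
Sum = 0+16+23+32+42+56+60+84 = 313.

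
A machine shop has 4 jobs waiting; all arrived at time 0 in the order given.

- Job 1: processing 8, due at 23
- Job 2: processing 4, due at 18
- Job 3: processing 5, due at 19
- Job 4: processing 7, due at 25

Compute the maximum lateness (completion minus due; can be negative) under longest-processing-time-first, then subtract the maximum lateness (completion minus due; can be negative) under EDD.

7

LPT (decreasing processing time): Job 1 Job 4 Job 3 Job 2.
Job 1: 0→8, due 23, lateness -15
Job 4: 8→15, due 25, lateness -10
Job 3: 15→20, due 19, lateness 1
Job 2: 20→24, due 18, lateness 6
Maximum = 6.
EDD (increasing due date): Job 2 Job 3 Job 1 Job 4.
Job 2: 0→4, due 18, lateness -14
Job 3: 4→9, due 19, lateness -10
Job 1: 9→17, due 23, lateness -6
Job 4: 17→24, due 25, lateness -1
Maximum = -1.
Difference = 6 − -1 = 7.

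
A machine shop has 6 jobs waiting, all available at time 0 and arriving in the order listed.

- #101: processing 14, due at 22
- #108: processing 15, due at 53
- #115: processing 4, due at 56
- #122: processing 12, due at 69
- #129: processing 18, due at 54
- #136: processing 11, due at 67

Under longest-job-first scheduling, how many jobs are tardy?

3

LPT (decreasing processing time): #129 #108 #101 #122 #136 #115.
#129: 0→18, due 54, tardiness 0
#108: 18→33, due 53, tardiness 0
#101: 33→47, due 22, tardiness 25
#122: 47→59, due 69, tardiness 0
#136: 59→70, due 67, tardiness 3
#115: 70→74, due 56, tardiness 18
Late jobs: 3.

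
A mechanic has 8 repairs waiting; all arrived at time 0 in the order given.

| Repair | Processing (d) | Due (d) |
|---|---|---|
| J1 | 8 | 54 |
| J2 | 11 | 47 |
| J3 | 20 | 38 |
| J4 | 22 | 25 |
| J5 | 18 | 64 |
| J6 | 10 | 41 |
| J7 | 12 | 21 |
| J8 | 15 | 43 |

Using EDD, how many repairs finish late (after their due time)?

EDD (increasing due date): J7 J4 J3 J6 J8 J2 J1 J5.
J7: 0→12, due 21, tardiness 0
J4: 12→34, due 25, tardiness 9
J3: 34→54, due 38, tardiness 16
J6: 54→64, due 41, tardiness 23
J8: 64→79, due 43, tardiness 36
J2: 79→90, due 47, tardiness 43
J1: 90→98, due 54, tardiness 44
J5: 98→116, due 64, tardiness 52
Late repairs: 7.

7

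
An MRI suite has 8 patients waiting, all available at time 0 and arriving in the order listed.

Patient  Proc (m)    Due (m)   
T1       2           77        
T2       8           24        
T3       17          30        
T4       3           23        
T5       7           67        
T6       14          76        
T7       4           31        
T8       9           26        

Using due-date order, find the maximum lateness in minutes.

EDD (increasing due date): T4 T2 T8 T3 T7 T5 T6 T1.
T4: 0→3, due 23, lateness -20
T2: 3→11, due 24, lateness -13
T8: 11→20, due 26, lateness -6
T3: 20→37, due 30, lateness 7
T7: 37→41, due 31, lateness 10
T5: 41→48, due 67, lateness -19
T6: 48→62, due 76, lateness -14
T1: 62→64, due 77, lateness -13
Maximum = 10.

10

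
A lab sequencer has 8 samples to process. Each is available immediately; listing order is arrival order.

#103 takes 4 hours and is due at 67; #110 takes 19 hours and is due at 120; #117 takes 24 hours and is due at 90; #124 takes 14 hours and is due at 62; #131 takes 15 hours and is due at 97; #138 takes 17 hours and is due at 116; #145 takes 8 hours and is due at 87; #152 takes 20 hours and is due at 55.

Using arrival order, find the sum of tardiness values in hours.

FIFO (arrival order): #103 #110 #117 #124 #131 #138 #145 #152.
#103: 0→4, due 67, tardiness 0
#110: 4→23, due 120, tardiness 0
#117: 23→47, due 90, tardiness 0
#124: 47→61, due 62, tardiness 0
#131: 61→76, due 97, tardiness 0
#138: 76→93, due 116, tardiness 0
#145: 93→101, due 87, tardiness 14
#152: 101→121, due 55, tardiness 66
Sum = 0+0+0+0+0+0+14+66 = 80.

80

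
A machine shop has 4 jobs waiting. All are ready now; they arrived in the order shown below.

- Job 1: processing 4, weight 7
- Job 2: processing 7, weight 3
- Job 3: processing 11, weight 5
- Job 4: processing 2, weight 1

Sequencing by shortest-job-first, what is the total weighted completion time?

203

SPT (increasing processing time): Job 4 Job 1 Job 2 Job 3.
Job 4: finishes 2, weight 1, w·C = 2
Job 1: finishes 6, weight 7, w·C = 42
Job 2: finishes 13, weight 3, w·C = 39
Job 3: finishes 24, weight 5, w·C = 120
Sum = 2+42+39+120 = 203.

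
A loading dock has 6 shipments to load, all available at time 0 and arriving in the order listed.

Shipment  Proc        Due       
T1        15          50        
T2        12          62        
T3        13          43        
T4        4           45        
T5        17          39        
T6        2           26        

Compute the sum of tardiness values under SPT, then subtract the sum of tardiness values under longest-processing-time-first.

SPT (increasing processing time): T6 T4 T2 T3 T1 T5.
T6: 0→2, due 26, tardiness 0
T4: 2→6, due 45, tardiness 0
T2: 6→18, due 62, tardiness 0
T3: 18→31, due 43, tardiness 0
T1: 31→46, due 50, tardiness 0
T5: 46→63, due 39, tardiness 24
Sum = 0+0+0+0+0+24 = 24.
LPT (decreasing processing time): T5 T1 T3 T2 T4 T6.
T5: 0→17, due 39, tardiness 0
T1: 17→32, due 50, tardiness 0
T3: 32→45, due 43, tardiness 2
T2: 45→57, due 62, tardiness 0
T4: 57→61, due 45, tardiness 16
T6: 61→63, due 26, tardiness 37
Sum = 0+0+2+0+16+37 = 55.
Difference = 24 − 55 = -31.

-31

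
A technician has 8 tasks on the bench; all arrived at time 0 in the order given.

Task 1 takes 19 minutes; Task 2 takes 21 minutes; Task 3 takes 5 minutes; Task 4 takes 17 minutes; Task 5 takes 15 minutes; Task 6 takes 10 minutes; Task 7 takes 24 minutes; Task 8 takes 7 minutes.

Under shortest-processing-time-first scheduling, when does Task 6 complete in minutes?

SPT (increasing processing time): Task 3 Task 8 Task 6 Task 5 Task 4 Task 1 Task 2 Task 7.
Task 3: 0→5
Task 8: 5→12
Task 6: 12→22

22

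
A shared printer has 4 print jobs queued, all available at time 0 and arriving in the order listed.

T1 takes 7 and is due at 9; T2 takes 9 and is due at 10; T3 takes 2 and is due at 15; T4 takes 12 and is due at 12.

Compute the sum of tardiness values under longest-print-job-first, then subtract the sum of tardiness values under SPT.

19

LPT (decreasing processing time): T4 T2 T1 T3.
T4: 0→12, due 12, tardiness 0
T2: 12→21, due 10, tardiness 11
T1: 21→28, due 9, tardiness 19
T3: 28→30, due 15, tardiness 15
Sum = 0+11+19+15 = 45.
SPT (increasing processing time): T3 T1 T2 T4.
T3: 0→2, due 15, tardiness 0
T1: 2→9, due 9, tardiness 0
T2: 9→18, due 10, tardiness 8
T4: 18→30, due 12, tardiness 18
Sum = 0+0+8+18 = 26.
Difference = 45 − 26 = 19.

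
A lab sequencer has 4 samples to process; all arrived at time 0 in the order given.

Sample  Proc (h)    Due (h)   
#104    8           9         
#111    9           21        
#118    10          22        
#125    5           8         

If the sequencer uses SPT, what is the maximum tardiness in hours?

10

SPT (increasing processing time): #125 #104 #111 #118.
#125: 0→5, due 8, tardiness 0
#104: 5→13, due 9, tardiness 4
#111: 13→22, due 21, tardiness 1
#118: 22→32, due 22, tardiness 10
Maximum = 10.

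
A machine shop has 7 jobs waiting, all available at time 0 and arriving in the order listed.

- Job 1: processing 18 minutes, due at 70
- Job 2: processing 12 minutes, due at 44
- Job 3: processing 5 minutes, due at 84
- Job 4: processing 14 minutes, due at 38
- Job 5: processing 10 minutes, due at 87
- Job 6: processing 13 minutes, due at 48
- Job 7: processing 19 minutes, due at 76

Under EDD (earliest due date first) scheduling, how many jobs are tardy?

EDD (increasing due date): Job 4 Job 2 Job 6 Job 1 Job 7 Job 3 Job 5.
Job 4: 0→14, due 38, tardiness 0
Job 2: 14→26, due 44, tardiness 0
Job 6: 26→39, due 48, tardiness 0
Job 1: 39→57, due 70, tardiness 0
Job 7: 57→76, due 76, tardiness 0
Job 3: 76→81, due 84, tardiness 0
Job 5: 81→91, due 87, tardiness 4
Late jobs: 1.

1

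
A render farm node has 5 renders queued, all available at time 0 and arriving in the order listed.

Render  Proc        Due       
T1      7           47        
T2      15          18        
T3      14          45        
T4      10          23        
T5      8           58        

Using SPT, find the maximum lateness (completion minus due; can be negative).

36

SPT (increasing processing time): T1 T5 T4 T3 T2.
T1: 0→7, due 47, lateness -40
T5: 7→15, due 58, lateness -43
T4: 15→25, due 23, lateness 2
T3: 25→39, due 45, lateness -6
T2: 39→54, due 18, lateness 36
Maximum = 36.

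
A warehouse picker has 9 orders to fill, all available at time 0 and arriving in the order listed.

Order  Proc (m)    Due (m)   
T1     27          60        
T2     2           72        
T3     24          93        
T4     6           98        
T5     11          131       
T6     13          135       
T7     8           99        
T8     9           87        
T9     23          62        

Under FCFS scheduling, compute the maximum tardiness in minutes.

FIFO (arrival order): T1 T2 T3 T4 T5 T6 T7 T8 T9.
T1: 0→27, due 60, tardiness 0
T2: 27→29, due 72, tardiness 0
T3: 29→53, due 93, tardiness 0
T4: 53→59, due 98, tardiness 0
T5: 59→70, due 131, tardiness 0
T6: 70→83, due 135, tardiness 0
T7: 83→91, due 99, tardiness 0
T8: 91→100, due 87, tardiness 13
T9: 100→123, due 62, tardiness 61
Maximum = 61.

61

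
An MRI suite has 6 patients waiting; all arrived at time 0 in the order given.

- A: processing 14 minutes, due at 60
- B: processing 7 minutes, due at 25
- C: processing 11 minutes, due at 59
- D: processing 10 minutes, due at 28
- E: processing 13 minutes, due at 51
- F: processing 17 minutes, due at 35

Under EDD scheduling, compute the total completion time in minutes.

EDD (increasing due date): B D F E C A.
B: 0→7
D: 7→17
F: 17→34
E: 34→47
C: 47→58
A: 58→72
Sum = 7+17+34+47+58+72 = 235.

235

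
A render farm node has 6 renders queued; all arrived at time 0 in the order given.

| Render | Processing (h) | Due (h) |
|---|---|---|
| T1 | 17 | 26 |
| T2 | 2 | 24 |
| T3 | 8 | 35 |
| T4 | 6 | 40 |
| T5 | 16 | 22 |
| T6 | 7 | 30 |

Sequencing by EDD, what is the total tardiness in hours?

EDD (increasing due date): T5 T2 T1 T6 T3 T4.
T5: 0→16, due 22, tardiness 0
T2: 16→18, due 24, tardiness 0
T1: 18→35, due 26, tardiness 9
T6: 35→42, due 30, tardiness 12
T3: 42→50, due 35, tardiness 15
T4: 50→56, due 40, tardiness 16
Sum = 0+0+9+12+15+16 = 52.

52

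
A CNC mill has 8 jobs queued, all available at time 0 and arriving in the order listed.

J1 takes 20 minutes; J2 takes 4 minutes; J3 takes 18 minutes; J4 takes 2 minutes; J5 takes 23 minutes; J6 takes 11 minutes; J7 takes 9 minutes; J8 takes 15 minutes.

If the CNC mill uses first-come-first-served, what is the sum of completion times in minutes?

FIFO (arrival order): J1 J2 J3 J4 J5 J6 J7 J8.
J1: 0→20
J2: 20→24
J3: 24→42
J4: 42→44
J5: 44→67
J6: 67→78
J7: 78→87
J8: 87→102
Sum = 20+24+42+44+67+78+87+102 = 464.

464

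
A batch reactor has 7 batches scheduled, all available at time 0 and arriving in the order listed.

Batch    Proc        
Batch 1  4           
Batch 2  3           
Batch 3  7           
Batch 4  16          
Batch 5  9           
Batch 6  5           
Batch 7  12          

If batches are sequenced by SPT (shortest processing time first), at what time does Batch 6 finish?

SPT (increasing processing time): Batch 2 Batch 1 Batch 6 Batch 3 Batch 5 Batch 7 Batch 4.
Batch 2: 0→3
Batch 1: 3→7
Batch 6: 7→12

12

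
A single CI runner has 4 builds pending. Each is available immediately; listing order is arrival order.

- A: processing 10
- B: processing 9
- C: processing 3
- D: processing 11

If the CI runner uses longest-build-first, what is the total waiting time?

62

LPT (decreasing processing time): D A B C.
D: waits 0, runs 0→11
A: waits 11, runs 11→21
B: waits 21, runs 21→30
C: waits 30, runs 30→33
Sum = 0+11+21+30 = 62.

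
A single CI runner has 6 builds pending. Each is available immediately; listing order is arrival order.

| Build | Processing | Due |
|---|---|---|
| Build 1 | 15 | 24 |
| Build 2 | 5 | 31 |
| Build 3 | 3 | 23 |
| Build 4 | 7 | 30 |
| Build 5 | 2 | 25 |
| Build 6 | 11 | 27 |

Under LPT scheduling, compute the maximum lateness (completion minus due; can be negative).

LPT (decreasing processing time): Build 1 Build 6 Build 4 Build 2 Build 3 Build 5.
Build 1: 0→15, due 24, lateness -9
Build 6: 15→26, due 27, lateness -1
Build 4: 26→33, due 30, lateness 3
Build 2: 33→38, due 31, lateness 7
Build 3: 38→41, due 23, lateness 18
Build 5: 41→43, due 25, lateness 18
Maximum = 18.

18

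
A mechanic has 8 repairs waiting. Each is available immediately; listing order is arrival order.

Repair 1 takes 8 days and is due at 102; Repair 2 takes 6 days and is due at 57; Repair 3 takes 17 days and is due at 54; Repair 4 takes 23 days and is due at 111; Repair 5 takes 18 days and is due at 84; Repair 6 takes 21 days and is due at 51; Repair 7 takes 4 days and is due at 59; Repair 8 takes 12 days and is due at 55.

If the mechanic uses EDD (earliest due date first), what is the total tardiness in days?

EDD (increasing due date): Repair 6 Repair 3 Repair 8 Repair 2 Repair 7 Repair 5 Repair 1 Repair 4.
Repair 6: 0→21, due 51, tardiness 0
Repair 3: 21→38, due 54, tardiness 0
Repair 8: 38→50, due 55, tardiness 0
Repair 2: 50→56, due 57, tardiness 0
Repair 7: 56→60, due 59, tardiness 1
Repair 5: 60→78, due 84, tardiness 0
Repair 1: 78→86, due 102, tardiness 0
Repair 4: 86→109, due 111, tardiness 0
Sum = 0+0+0+0+1+0+0+0 = 1.

1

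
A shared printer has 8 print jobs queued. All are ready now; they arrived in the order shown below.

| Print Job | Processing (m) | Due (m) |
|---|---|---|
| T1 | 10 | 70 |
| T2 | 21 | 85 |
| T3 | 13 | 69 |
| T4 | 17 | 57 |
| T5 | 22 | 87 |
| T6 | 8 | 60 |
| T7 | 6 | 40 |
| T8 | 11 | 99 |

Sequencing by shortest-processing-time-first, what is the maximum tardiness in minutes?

SPT (increasing processing time): T7 T6 T1 T8 T3 T4 T2 T5.
T7: 0→6, due 40, tardiness 0
T6: 6→14, due 60, tardiness 0
T1: 14→24, due 70, tardiness 0
T8: 24→35, due 99, tardiness 0
T3: 35→48, due 69, tardiness 0
T4: 48→65, due 57, tardiness 8
T2: 65→86, due 85, tardiness 1
T5: 86→108, due 87, tardiness 21
Maximum = 21.

21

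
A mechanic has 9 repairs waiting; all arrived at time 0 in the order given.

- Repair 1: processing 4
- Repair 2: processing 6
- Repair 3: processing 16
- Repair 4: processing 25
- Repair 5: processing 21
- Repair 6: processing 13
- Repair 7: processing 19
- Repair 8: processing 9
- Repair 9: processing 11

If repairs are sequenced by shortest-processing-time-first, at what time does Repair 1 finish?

SPT (increasing processing time): Repair 1 Repair 2 Repair 8 Repair 9 Repair 6 Repair 3 Repair 7 Repair 5 Repair 4.
Repair 1: 0→4

4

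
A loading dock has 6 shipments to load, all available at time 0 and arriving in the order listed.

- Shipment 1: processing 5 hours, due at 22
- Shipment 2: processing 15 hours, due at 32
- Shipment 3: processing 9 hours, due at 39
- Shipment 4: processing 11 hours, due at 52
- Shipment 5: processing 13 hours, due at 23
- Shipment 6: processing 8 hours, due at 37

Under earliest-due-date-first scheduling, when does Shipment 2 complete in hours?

EDD (increasing due date): Shipment 1 Shipment 5 Shipment 2 Shipment 6 Shipment 3 Shipment 4.
Shipment 1: 0→5
Shipment 5: 5→18
Shipment 2: 18→33

33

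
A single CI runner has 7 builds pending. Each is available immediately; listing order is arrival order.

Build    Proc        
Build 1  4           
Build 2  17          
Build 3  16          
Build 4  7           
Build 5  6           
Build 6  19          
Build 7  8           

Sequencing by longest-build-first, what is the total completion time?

384

LPT (decreasing processing time): Build 6 Build 2 Build 3 Build 7 Build 4 Build 5 Build 1.
Build 6: 0→19
Build 2: 19→36
Build 3: 36→52
Build 7: 52→60
Build 4: 60→67
Build 5: 67→73
Build 1: 73→77
Sum = 19+36+52+60+67+73+77 = 384.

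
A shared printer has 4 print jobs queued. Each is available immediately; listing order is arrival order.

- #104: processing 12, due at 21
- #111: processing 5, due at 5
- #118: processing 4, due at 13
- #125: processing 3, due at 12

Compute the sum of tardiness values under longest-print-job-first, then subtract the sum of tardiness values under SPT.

22

LPT (decreasing processing time): #104 #111 #118 #125.
#104: 0→12, due 21, tardiness 0
#111: 12→17, due 5, tardiness 12
#118: 17→21, due 13, tardiness 8
#125: 21→24, due 12, tardiness 12
Sum = 0+12+8+12 = 32.
SPT (increasing processing time): #125 #118 #111 #104.
#125: 0→3, due 12, tardiness 0
#118: 3→7, due 13, tardiness 0
#111: 7→12, due 5, tardiness 7
#104: 12→24, due 21, tardiness 3
Sum = 0+0+7+3 = 10.
Difference = 32 − 10 = 22.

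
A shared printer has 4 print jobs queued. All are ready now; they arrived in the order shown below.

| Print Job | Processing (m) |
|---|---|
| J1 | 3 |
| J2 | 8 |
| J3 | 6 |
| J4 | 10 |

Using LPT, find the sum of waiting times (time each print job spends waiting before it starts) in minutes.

LPT (decreasing processing time): J4 J2 J3 J1.
J4: waits 0, runs 0→10
J2: waits 10, runs 10→18
J3: waits 18, runs 18→24
J1: waits 24, runs 24→27
Sum = 0+10+18+24 = 52.

52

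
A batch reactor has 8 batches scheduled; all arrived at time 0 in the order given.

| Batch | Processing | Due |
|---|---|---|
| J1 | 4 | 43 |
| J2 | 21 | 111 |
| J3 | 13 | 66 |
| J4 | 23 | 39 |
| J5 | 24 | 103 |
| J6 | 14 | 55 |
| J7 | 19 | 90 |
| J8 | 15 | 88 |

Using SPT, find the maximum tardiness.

70

SPT (increasing processing time): J1 J3 J6 J8 J7 J2 J4 J5.
J1: 0→4, due 43, tardiness 0
J3: 4→17, due 66, tardiness 0
J6: 17→31, due 55, tardiness 0
J8: 31→46, due 88, tardiness 0
J7: 46→65, due 90, tardiness 0
J2: 65→86, due 111, tardiness 0
J4: 86→109, due 39, tardiness 70
J5: 109→133, due 103, tardiness 30
Maximum = 70.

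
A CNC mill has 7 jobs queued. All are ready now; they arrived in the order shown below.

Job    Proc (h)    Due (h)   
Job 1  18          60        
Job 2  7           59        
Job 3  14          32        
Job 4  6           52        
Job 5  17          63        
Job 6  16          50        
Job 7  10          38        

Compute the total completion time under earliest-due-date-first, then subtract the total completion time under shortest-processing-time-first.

EDD (increasing due date): Job 3 Job 7 Job 6 Job 4 Job 2 Job 1 Job 5.
Job 3: 0→14
Job 7: 14→24
Job 6: 24→40
Job 4: 40→46
Job 2: 46→53
Job 1: 53→71
Job 5: 71→88
Sum = 14+24+40+46+53+71+88 = 336.
SPT (increasing processing time): Job 4 Job 2 Job 7 Job 3 Job 6 Job 5 Job 1.
Job 4: 0→6
Job 2: 6→13
Job 7: 13→23
Job 3: 23→37
Job 6: 37→53
Job 5: 53→70
Job 1: 70→88
Sum = 6+13+23+37+53+70+88 = 290.
Difference = 336 − 290 = 46.

46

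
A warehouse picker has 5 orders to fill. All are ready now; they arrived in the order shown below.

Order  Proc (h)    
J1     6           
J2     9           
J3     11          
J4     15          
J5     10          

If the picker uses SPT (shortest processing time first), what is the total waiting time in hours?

82

SPT (increasing processing time): J1 J2 J5 J3 J4.
J1: waits 0, runs 0→6
J2: waits 6, runs 6→15
J5: waits 15, runs 15→25
J3: waits 25, runs 25→36
J4: waits 36, runs 36→51
Sum = 0+6+15+25+36 = 82.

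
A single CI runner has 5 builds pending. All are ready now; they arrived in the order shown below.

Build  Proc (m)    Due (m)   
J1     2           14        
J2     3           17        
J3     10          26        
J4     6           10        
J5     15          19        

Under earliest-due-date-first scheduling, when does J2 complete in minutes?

11

EDD (increasing due date): J4 J1 J2 J5 J3.
J4: 0→6
J1: 6→8
J2: 8→11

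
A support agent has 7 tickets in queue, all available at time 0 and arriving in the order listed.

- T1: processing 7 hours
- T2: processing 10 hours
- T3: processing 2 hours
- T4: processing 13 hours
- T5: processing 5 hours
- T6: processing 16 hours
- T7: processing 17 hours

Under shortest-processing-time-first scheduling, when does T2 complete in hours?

24

SPT (increasing processing time): T3 T5 T1 T2 T4 T6 T7.
T3: 0→2
T5: 2→7
T1: 7→14
T2: 14→24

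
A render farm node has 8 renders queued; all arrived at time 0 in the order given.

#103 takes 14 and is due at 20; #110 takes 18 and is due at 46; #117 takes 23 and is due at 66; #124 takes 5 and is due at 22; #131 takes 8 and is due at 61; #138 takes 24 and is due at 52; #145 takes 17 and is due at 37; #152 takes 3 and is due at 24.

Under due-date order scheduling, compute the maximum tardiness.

EDD (increasing due date): #103 #124 #152 #145 #110 #138 #131 #117.
#103: 0→14, due 20, tardiness 0
#124: 14→19, due 22, tardiness 0
#152: 19→22, due 24, tardiness 0
#145: 22→39, due 37, tardiness 2
#110: 39→57, due 46, tardiness 11
#138: 57→81, due 52, tardiness 29
#131: 81→89, due 61, tardiness 28
#117: 89→112, due 66, tardiness 46
Maximum = 46.

46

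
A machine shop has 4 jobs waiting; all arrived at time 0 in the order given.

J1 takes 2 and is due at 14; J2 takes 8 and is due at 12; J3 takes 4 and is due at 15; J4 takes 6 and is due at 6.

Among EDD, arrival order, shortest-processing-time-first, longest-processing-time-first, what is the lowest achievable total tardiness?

EDD (increasing due date): J4 J2 J1 J3.
J4: 0→6, due 6, tardiness 0
J2: 6→14, due 12, tardiness 2
J1: 14→16, due 14, tardiness 2
J3: 16→20, due 15, tardiness 5
Sum = 0+2+2+5 = 9.
FIFO (arrival order): J1 J2 J3 J4.
J1: 0→2, due 14, tardiness 0
J2: 2→10, due 12, tardiness 0
J3: 10→14, due 15, tardiness 0
J4: 14→20, due 6, tardiness 14
Sum = 0+0+0+14 = 14.
SPT (increasing processing time): J1 J3 J4 J2.
J1: 0→2, due 14, tardiness 0
J3: 2→6, due 15, tardiness 0
J4: 6→12, due 6, tardiness 6
J2: 12→20, due 12, tardiness 8
Sum = 0+0+6+8 = 14.
LPT (decreasing processing time): J2 J4 J3 J1.
J2: 0→8, due 12, tardiness 0
J4: 8→14, due 6, tardiness 8
J3: 14→18, due 15, tardiness 3
J1: 18→20, due 14, tardiness 6
Sum = 0+8+3+6 = 17.
EDD 9, FIFO 14, SPT 14, LPT 17 → minimum 9.

9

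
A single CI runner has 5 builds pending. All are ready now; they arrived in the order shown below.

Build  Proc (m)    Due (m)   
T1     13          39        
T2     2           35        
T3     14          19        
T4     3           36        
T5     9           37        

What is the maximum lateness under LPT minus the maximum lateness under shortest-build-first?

-16

LPT (decreasing processing time): T3 T1 T5 T4 T2.
T3: 0→14, due 19, lateness -5
T1: 14→27, due 39, lateness -12
T5: 27→36, due 37, lateness -1
T4: 36→39, due 36, lateness 3
T2: 39→41, due 35, lateness 6
Maximum = 6.
SPT (increasing processing time): T2 T4 T5 T1 T3.
T2: 0→2, due 35, lateness -33
T4: 2→5, due 36, lateness -31
T5: 5→14, due 37, lateness -23
T1: 14→27, due 39, lateness -12
T3: 27→41, due 19, lateness 22
Maximum = 22.
Difference = 6 − 22 = -16.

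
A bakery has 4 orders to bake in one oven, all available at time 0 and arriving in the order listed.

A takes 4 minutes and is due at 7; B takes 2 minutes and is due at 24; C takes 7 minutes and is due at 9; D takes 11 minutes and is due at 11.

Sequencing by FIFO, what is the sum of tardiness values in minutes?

FIFO (arrival order): A B C D.
A: 0→4, due 7, tardiness 0
B: 4→6, due 24, tardiness 0
C: 6→13, due 9, tardiness 4
D: 13→24, due 11, tardiness 13
Sum = 0+0+4+13 = 17.

17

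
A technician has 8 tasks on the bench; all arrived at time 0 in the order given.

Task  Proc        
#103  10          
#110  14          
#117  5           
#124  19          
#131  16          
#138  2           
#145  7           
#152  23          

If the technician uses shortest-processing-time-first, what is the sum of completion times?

308

SPT (increasing processing time): #138 #117 #145 #103 #110 #131 #124 #152.
#138: 0→2
#117: 2→7
#145: 7→14
#103: 14→24
#110: 24→38
#131: 38→54
#124: 54→73
#152: 73→96
Sum = 2+7+14+24+38+54+73+96 = 308.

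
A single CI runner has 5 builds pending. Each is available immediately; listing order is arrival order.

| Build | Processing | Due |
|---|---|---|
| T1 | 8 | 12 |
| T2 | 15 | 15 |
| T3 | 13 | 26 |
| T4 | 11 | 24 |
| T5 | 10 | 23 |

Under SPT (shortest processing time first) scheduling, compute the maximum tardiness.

SPT (increasing processing time): T1 T5 T4 T3 T2.
T1: 0→8, due 12, tardiness 0
T5: 8→18, due 23, tardiness 0
T4: 18→29, due 24, tardiness 5
T3: 29→42, due 26, tardiness 16
T2: 42→57, due 15, tardiness 42
Maximum = 42.

42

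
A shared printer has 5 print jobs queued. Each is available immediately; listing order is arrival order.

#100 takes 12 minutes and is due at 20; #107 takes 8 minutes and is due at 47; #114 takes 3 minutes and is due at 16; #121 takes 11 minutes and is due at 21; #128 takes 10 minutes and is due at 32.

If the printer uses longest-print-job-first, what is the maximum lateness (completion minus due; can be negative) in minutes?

28

LPT (decreasing processing time): #100 #121 #128 #107 #114.
#100: 0→12, due 20, lateness -8
#121: 12→23, due 21, lateness 2
#128: 23→33, due 32, lateness 1
#107: 33→41, due 47, lateness -6
#114: 41→44, due 16, lateness 28
Maximum = 28.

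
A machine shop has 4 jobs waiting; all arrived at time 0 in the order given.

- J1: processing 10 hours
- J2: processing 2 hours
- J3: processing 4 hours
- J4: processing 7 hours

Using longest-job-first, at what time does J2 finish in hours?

23

LPT (decreasing processing time): J1 J4 J3 J2.
J1: 0→10
J4: 10→17
J3: 17→21
J2: 21→23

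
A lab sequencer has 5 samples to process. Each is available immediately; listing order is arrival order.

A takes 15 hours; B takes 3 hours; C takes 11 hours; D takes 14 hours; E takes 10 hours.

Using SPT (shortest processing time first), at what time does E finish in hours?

13

SPT (increasing processing time): B E C D A.
B: 0→3
E: 3→13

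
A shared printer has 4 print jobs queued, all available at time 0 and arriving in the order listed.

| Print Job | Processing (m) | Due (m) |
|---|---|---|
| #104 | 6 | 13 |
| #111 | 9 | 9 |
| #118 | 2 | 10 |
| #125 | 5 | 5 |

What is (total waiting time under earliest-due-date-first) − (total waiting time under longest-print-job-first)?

-9

EDD (increasing due date): #125 #111 #118 #104.
#125: waits 0, runs 0→5
#111: waits 5, runs 5→14
#118: waits 14, runs 14→16
#104: waits 16, runs 16→22
Sum = 0+5+14+16 = 35.
LPT (decreasing processing time): #111 #104 #125 #118.
#111: waits 0, runs 0→9
#104: waits 9, runs 9→15
#125: waits 15, runs 15→20
#118: waits 20, runs 20→22
Sum = 0+9+15+20 = 44.
Difference = 35 − 44 = -9.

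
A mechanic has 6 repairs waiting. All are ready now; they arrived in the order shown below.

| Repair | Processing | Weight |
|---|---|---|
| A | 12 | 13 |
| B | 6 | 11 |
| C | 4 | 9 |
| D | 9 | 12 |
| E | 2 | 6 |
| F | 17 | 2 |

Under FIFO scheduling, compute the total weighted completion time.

1222

FIFO (arrival order): A B C D E F.
A: finishes 12, weight 13, w·C = 156
B: finishes 18, weight 11, w·C = 198
C: finishes 22, weight 9, w·C = 198
D: finishes 31, weight 12, w·C = 372
E: finishes 33, weight 6, w·C = 198
F: finishes 50, weight 2, w·C = 100
Sum = 156+198+198+372+198+100 = 1222.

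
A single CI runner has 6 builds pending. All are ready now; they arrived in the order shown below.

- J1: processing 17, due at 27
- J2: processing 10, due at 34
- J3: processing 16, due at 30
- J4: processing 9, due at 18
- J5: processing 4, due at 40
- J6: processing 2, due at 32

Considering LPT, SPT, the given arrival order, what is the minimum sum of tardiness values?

LPT (decreasing processing time): J1 J3 J2 J4 J5 J6.
J1: 0→17, due 27, tardiness 0
J3: 17→33, due 30, tardiness 3
J2: 33→43, due 34, tardiness 9
J4: 43→52, due 18, tardiness 34
J5: 52→56, due 40, tardiness 16
J6: 56→58, due 32, tardiness 26
Sum = 0+3+9+34+16+26 = 88.
SPT (increasing processing time): J6 J5 J4 J2 J3 J1.
J6: 0→2, due 32, tardiness 0
J5: 2→6, due 40, tardiness 0
J4: 6→15, due 18, tardiness 0
J2: 15→25, due 34, tardiness 0
J3: 25→41, due 30, tardiness 11
J1: 41→58, due 27, tardiness 31
Sum = 0+0+0+0+11+31 = 42.
FIFO (arrival order): J1 J2 J3 J4 J5 J6.
J1: 0→17, due 27, tardiness 0
J2: 17→27, due 34, tardiness 0
J3: 27→43, due 30, tardiness 13
J4: 43→52, due 18, tardiness 34
J5: 52→56, due 40, tardiness 16
J6: 56→58, due 32, tardiness 26
Sum = 0+0+13+34+16+26 = 89.
LPT 88, SPT 42, FIFO 89 → minimum 42.

42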